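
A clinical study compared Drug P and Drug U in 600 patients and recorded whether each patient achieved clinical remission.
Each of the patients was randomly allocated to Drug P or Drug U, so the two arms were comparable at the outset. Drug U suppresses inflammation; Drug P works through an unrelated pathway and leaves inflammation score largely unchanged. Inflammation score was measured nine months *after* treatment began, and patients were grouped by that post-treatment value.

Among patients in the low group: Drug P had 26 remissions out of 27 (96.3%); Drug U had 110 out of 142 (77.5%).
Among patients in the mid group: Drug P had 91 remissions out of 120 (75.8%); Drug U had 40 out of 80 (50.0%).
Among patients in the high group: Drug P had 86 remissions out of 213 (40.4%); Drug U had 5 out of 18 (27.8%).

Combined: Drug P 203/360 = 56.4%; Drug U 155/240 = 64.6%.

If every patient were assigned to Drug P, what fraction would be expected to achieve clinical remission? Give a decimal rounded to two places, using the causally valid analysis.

0.56

The inflammation score-specific comparison favours Drug P throughout, but the pooled figures favour Drug U. The question is whether to condition on inflammation score.
Stratifying would compare drugs among patients the drugs themselves sorted into inflammation score groups — a form of selection on an intermediate. The unconditioned pooled rates give the total causal effect.
So P(outcome | do(Drug P)) is just the pooled rate for Drug P: 203/360 = 0.564.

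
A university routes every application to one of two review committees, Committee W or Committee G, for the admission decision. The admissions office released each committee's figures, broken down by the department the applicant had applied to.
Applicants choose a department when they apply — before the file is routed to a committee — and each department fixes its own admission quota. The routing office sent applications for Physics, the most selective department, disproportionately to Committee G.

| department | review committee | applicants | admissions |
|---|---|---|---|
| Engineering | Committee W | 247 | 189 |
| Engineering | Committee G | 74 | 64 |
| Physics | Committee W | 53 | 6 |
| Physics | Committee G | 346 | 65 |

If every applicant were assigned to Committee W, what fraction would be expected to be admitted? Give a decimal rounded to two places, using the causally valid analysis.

Nothing the review committee does changes department; the imbalance is an allocation artefact. With department also predicting the outcome, the pooled figure is confounded, and the within-stratum comparison is the causal one.
Standardising Committee W to the population department mix: 0.446·189/247 + 0.554·6/53 = 0.404.

0.40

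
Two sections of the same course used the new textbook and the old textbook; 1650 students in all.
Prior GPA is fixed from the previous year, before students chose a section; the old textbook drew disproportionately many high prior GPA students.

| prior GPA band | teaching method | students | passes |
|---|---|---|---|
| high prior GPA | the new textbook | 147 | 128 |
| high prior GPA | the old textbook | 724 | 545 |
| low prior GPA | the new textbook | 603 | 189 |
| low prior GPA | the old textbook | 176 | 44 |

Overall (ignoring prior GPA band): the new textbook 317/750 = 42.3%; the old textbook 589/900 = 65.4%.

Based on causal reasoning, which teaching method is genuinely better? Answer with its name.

the new textbook

Prior GPA band satisfies the back-door criterion: it is not a descendant of the teaching method, and it blocks the spurious path from teaching method to outcome. Adjusting for it (i.e., using the within-prior GPA band rates) gives the causal effect.
Within each level — high prior GPA: 87.1% vs 75.3%; low prior GPA: 31.3% vs 25.0% — the new textbook is higher every time.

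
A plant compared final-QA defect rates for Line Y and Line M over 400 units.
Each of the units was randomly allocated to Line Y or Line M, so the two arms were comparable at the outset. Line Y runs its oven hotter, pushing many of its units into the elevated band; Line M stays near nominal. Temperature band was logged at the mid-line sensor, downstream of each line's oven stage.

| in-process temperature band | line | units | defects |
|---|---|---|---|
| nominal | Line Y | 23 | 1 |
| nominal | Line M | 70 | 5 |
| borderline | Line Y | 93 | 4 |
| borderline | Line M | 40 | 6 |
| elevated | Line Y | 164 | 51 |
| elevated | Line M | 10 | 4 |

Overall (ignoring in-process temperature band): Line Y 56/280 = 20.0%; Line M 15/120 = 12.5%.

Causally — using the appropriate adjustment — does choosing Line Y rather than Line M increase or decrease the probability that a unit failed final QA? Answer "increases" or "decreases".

increases

Within every in-process temperature band level Line Y has the lower rate, yet pooled Line M does — Simpson's reversal.
In-process temperature band is recorded after the line and is itself shifted by it — it sits on the causal path from line to outcome. Conditioning on a mediator would strip out part of the effect we want; the pooled comparison gives the total causal effect.
Pooled: Line Y 20.0% vs Line M 12.5%; Line M is lower overall.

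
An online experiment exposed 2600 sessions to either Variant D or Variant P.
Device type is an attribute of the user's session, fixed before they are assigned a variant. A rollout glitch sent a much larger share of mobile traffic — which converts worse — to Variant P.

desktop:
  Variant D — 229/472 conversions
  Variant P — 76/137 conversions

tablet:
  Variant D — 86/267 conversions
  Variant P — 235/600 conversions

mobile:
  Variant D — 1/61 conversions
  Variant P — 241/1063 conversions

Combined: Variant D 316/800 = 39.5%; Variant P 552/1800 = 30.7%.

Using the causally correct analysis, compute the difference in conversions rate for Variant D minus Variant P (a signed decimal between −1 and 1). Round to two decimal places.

-0.13

Nothing the variant does changes device type; the imbalance is an allocation artefact. With device type also predicting the outcome, the pooled figure is confounded, and the within-stratum comparison is the causal one.
Adjusting over the population distribution of device type: 0.234·(0.485−0.555) + 0.333·(0.322−0.392) + 0.432·(0.016−0.227) = -0.130.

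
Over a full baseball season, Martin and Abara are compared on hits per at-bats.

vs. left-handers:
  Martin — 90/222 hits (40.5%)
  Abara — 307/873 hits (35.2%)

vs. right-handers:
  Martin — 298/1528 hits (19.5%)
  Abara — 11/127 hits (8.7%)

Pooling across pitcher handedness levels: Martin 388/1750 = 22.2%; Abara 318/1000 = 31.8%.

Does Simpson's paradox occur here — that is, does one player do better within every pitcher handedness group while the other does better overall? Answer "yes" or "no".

Within each pitcher handedness level (vs. left-handers 40.5% vs 35.2%; vs. right-handers 19.5% vs 8.7%), Martin has the higher rate every time. Pooled: 22.2% vs 31.8% — Abara has the higher rate overall. The two comparisons disagree.

yes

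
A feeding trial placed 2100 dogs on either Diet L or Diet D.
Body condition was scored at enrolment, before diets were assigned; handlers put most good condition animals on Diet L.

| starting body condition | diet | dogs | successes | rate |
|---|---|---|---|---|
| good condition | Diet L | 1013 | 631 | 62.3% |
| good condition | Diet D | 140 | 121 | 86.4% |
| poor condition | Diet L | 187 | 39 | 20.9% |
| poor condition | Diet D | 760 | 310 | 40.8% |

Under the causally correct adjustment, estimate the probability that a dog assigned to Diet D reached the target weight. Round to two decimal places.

0.66

Diet D is higher inside every starting body condition stratum but Diet L is higher in aggregate. Whether to stratify depends on how starting body condition relates to the diet.
The imbalance in starting body condition arose from how dogs were allocated, not from anything the diet did; and starting body condition independently affects the outcome. The pooled gap is confounded — condition on starting body condition.
Standardising Diet D to the population starting body condition mix: 0.549·121/140 + 0.451·310/760 = 0.658.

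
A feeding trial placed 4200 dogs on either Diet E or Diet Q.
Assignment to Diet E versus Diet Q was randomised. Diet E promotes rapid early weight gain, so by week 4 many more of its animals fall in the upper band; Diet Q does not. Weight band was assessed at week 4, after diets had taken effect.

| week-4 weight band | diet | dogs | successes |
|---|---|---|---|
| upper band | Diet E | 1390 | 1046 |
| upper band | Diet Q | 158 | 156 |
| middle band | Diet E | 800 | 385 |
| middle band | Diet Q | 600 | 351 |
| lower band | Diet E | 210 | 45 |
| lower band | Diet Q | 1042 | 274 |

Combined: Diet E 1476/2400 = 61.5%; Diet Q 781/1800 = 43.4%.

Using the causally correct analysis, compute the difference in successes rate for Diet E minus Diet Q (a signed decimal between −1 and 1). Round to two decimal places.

The stratified and pooled comparisons disagree (Diet Q wins within each week-4 weight band; Diet E wins overall), so the answer turns on the causal role of week-4 weight band.
Stratifying would compare diets among dogs the diets themselves sorted into week-4 weight band groups — a form of selection on an intermediate. The unconditioned pooled rates give the total causal effect.
The causal difference is the pooled difference: 0.615 − 0.434 = +0.181.

+0.18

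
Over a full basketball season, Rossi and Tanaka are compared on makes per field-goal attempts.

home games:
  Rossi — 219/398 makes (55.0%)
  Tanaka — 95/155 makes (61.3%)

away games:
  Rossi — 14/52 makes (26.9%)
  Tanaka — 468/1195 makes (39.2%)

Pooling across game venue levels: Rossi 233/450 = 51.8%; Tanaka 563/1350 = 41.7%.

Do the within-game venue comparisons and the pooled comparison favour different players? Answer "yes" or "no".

yes

Within each game venue level (home games 55.0% vs 61.3%; away games 26.9% vs 39.2%), Tanaka has the higher rate every time. Pooled: 51.8% vs 41.7% — Rossi has the higher rate overall. The two comparisons disagree.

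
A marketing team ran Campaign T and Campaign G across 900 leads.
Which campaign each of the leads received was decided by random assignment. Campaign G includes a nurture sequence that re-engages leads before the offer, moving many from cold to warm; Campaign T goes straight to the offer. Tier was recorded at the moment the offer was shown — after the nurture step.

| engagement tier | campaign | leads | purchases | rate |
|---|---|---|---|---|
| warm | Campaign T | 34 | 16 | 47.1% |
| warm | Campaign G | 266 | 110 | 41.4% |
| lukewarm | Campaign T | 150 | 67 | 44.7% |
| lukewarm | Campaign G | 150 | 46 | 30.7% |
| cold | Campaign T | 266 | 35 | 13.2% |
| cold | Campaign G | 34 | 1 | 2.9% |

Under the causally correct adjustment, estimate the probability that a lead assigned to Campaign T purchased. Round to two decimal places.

0.26

The stratified and pooled comparisons disagree (Campaign T wins within each engagement tier; Campaign G wins overall), so the answer turns on the causal role of engagement tier.
Engagement tier lies on the pathway campaign → engagement tier → outcome, so adjusting for it blocks the indirect effect. For the total causal effect of campaign, use the unadjusted pooled rates.
So P(outcome | do(Campaign T)) is just the pooled rate for Campaign T: 118/450 = 0.262.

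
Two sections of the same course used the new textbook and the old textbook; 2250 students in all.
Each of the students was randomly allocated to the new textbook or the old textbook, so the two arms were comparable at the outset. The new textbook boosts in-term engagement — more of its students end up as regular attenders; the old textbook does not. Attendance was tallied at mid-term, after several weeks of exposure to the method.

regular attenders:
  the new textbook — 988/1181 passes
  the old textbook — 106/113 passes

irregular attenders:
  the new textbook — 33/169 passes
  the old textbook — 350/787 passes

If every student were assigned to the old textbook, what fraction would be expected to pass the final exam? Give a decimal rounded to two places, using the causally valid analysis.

0.51

Within every mid-term attendance level the old textbook has the higher rate, yet pooled the new textbook does — Simpson's reversal.
Stratifying would compare teaching methods among students the teaching methods themselves sorted into mid-term attendance groups — a form of selection on an intermediate. The unconditioned pooled rates give the total causal effect.
So P(outcome | do(the old textbook)) is just the pooled rate for the old textbook: 456/900 = 0.507.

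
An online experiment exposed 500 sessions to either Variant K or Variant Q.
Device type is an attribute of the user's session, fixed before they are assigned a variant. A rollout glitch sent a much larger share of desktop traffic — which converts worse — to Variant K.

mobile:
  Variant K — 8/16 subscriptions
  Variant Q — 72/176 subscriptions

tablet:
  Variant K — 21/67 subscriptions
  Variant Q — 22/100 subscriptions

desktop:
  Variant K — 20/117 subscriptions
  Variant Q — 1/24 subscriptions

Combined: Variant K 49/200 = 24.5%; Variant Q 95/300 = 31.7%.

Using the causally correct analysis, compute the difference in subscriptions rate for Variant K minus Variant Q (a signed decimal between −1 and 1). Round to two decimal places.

+0.10

The stratified and pooled comparisons disagree (Variant K wins within each device type; Variant Q wins overall), so the answer turns on the causal role of device type.
Nothing the variant does changes device type; the imbalance is an allocation artefact. With device type also predicting the outcome, the pooled figure is confounded, and the within-stratum comparison is the causal one.
Adjusting over the population distribution of device type: 0.384·(0.500−0.409) + 0.334·(0.313−0.220) + 0.282·(0.171−0.042) = +0.103.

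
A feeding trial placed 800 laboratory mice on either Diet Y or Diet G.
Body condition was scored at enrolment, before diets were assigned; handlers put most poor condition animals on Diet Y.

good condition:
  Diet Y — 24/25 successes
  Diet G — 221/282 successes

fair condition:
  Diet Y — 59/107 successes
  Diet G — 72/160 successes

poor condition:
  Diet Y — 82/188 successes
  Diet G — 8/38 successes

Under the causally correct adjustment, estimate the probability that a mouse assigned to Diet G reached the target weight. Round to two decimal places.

Diet Y is higher inside every starting body condition stratum but Diet G is higher in aggregate. Whether to stratify depends on how starting body condition relates to the diet.
The imbalance in starting body condition arose from how laboratory mice were allocated, not from anything the diet did; and starting body condition independently affects the outcome. The pooled gap is confounded — condition on starting body condition.
Standardising Diet G to the population starting body condition mix: 0.384·221/282 + 0.334·72/160 + 0.282·8/38 = 0.510.

0.51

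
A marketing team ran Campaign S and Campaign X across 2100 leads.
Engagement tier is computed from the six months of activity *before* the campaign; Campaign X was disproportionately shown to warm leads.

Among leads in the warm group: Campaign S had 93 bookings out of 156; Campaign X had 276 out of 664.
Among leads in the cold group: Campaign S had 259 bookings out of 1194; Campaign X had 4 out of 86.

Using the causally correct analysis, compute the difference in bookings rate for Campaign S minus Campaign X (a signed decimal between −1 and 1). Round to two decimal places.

The stratified and pooled comparisons disagree (Campaign S wins within each engagement tier; Campaign X wins overall), so the answer turns on the causal role of engagement tier.
The imbalance in engagement tier arose from how leads were allocated, not from anything the campaign did; and engagement tier independently affects the outcome. The pooled gap is confounded — condition on engagement tier.
Adjusting over the population distribution of engagement tier: 0.390·(0.596−0.416) + 0.610·(0.217−0.047) = +0.174.

+0.17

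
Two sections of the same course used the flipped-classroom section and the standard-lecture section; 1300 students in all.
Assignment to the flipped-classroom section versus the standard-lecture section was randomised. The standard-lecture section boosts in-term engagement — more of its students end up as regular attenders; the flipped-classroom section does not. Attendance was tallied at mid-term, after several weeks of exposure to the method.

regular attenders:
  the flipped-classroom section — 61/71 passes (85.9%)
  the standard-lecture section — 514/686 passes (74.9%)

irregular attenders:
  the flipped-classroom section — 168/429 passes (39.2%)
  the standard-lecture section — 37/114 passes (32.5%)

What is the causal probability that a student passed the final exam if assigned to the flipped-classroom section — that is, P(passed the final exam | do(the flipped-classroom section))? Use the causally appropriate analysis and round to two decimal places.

Because the teaching method influences mid-term attendance, mid-term attendance is a post-treatment mediator, not a confounder. Stratifying on it would bias the estimate; the causal effect is the crude pooled difference.
So P(outcome | do(the flipped-classroom section)) is just the pooled rate for the flipped-classroom section: 229/500 = 0.458.

0.46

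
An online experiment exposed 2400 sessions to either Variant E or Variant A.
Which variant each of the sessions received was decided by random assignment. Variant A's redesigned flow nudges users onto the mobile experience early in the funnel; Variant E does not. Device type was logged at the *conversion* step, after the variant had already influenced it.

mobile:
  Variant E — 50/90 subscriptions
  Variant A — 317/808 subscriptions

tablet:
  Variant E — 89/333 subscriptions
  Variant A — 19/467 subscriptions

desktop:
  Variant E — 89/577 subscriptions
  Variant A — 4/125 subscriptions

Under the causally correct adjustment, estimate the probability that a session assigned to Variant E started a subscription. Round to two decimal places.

Device type here is a post-treatment variable shaped by the variant; conditioning on it would introduce bias rather than remove it. The overall comparison is the causal one.
So P(outcome | do(Variant E)) is just the pooled rate for Variant E: 228/1000 = 0.228.

0.23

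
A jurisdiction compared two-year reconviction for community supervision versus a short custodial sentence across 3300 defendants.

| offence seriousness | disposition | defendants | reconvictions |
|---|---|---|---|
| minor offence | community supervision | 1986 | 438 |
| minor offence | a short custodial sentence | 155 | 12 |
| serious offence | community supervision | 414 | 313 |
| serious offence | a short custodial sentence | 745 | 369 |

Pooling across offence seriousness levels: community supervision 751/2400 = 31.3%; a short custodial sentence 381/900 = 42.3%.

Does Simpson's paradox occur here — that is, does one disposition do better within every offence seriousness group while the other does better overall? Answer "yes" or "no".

Within each offence seriousness level (minor offence 22.1% vs 7.7%; serious offence 75.6% vs 49.5%), a short custodial sentence has the lower rate every time. Pooled: 31.3% vs 42.3% — community supervision has the lower rate overall. The two comparisons disagree.

yes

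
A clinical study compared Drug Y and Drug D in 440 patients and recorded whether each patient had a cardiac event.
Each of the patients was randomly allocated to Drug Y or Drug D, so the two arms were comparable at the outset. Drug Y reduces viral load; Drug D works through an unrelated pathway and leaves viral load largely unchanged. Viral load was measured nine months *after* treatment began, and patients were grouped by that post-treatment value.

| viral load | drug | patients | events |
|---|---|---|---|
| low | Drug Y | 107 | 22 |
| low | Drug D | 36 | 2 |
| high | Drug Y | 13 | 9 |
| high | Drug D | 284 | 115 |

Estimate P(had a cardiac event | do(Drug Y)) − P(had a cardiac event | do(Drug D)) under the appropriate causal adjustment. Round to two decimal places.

-0.11

Drug D is lower inside every viral load stratum but Drug Y is lower in aggregate. Whether to stratify depends on how viral load relates to the drug.
Viral load is recorded after the drug and is itself shifted by it — it sits on the causal path from drug to outcome. Conditioning on a mediator would strip out part of the effect we want; the pooled comparison gives the total causal effect.
The causal difference is the pooled difference: 0.258 − 0.366 = -0.107.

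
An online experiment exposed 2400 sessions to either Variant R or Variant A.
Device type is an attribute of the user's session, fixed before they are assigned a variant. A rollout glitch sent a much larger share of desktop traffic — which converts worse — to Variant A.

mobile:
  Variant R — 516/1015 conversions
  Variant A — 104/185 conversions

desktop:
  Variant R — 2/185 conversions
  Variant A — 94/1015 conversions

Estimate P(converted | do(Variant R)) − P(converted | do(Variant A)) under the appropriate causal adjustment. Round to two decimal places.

-0.07

Device type satisfies the back-door criterion: it is not a descendant of the variant, and it blocks the spurious path from variant to outcome. Adjusting for it (i.e., using the within-device type rates) gives the causal effect.
Adjusting over the population distribution of device type: 0.500·(0.508−0.562) + 0.500·(0.011−0.093) = -0.068.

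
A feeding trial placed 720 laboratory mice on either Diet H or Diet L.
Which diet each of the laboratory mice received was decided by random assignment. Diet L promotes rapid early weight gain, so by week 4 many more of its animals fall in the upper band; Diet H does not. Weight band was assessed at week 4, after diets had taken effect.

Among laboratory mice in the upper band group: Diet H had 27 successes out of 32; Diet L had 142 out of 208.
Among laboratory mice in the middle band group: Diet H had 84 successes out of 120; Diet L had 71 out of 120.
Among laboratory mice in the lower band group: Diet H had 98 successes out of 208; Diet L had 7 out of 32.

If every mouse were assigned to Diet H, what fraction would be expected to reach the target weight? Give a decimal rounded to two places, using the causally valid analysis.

Because the diet influences week-4 weight band, week-4 weight band is a post-treatment mediator, not a confounder. Stratifying on it would bias the estimate; the causal effect is the crude pooled difference.
So P(outcome | do(Diet H)) is just the pooled rate for Diet H: 209/360 = 0.581.

0.58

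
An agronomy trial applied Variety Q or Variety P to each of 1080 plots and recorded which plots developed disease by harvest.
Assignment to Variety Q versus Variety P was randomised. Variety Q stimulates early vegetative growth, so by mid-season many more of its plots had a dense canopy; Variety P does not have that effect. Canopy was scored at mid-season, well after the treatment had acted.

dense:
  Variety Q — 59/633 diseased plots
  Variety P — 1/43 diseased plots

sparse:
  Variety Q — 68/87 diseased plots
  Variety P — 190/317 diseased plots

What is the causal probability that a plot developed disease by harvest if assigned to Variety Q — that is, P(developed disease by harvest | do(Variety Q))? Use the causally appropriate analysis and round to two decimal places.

0.18

Within every mid-season canopy level Variety P has the lower rate, yet pooled Variety Q does — Simpson's reversal.
Because the variety influences mid-season canopy, mid-season canopy is a post-treatment mediator, not a confounder. Stratifying on it would bias the estimate; the causal effect is the crude pooled difference.
So P(outcome | do(Variety Q)) is just the pooled rate for Variety Q: 127/720 = 0.176.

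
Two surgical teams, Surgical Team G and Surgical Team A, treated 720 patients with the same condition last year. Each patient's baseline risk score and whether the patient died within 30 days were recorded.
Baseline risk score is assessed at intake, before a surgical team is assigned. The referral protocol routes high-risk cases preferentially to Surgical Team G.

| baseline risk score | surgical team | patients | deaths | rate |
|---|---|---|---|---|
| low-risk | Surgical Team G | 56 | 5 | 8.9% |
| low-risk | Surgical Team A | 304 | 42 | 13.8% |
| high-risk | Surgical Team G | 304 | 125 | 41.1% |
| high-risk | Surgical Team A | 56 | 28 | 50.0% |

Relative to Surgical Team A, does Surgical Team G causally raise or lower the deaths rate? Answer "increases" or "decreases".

The imbalance in baseline risk score arose from how patients were allocated, not from anything the surgical team did; and baseline risk score independently affects the outcome. The pooled gap is confounded — condition on baseline risk score.
Within each level — low-risk: 8.9% vs 13.8%; high-risk: 41.1% vs 50.0% — Surgical Team G is lower every time.

decreases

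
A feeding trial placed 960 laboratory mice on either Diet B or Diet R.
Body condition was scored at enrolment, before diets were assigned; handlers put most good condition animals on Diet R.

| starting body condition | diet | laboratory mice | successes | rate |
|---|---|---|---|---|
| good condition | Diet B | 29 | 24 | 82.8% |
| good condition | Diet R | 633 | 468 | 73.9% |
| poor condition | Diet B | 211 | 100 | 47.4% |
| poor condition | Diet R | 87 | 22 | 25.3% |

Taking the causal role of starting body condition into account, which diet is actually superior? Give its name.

Diet B

Since starting body condition is a pre-existing factor (not a product of the diet) and it affects the outcome on its own, it is a confounder. The stratified rates, not the pooled rate, identify the causal effect.
Within each level — good condition: 82.8% vs 73.9%; poor condition: 47.4% vs 25.3% — Diet B is higher every time.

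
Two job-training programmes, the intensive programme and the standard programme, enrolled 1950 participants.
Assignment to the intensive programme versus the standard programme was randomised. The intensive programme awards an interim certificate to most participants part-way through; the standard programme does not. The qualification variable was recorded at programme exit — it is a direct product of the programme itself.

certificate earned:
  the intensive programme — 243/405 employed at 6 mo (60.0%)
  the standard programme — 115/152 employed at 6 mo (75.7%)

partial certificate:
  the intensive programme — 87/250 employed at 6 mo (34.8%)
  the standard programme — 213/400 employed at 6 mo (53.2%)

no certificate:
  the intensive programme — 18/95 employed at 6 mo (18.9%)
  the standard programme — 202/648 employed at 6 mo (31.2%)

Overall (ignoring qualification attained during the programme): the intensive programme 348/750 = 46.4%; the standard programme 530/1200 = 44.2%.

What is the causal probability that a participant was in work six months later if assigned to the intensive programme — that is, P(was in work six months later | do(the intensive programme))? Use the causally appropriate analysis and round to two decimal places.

The stratified and pooled comparisons disagree (the standard programme wins within each qualification attained during the programme; the intensive programme wins overall), so the answer turns on the causal role of qualification attained during the programme.
Qualification attained during the programme is recorded after the programme and is itself shifted by it — it sits on the causal path from programme to outcome. Conditioning on a mediator would strip out part of the effect we want; the pooled comparison gives the total causal effect.
So P(outcome | do(the intensive programme)) is just the pooled rate for the intensive programme: 348/750 = 0.464.

0.46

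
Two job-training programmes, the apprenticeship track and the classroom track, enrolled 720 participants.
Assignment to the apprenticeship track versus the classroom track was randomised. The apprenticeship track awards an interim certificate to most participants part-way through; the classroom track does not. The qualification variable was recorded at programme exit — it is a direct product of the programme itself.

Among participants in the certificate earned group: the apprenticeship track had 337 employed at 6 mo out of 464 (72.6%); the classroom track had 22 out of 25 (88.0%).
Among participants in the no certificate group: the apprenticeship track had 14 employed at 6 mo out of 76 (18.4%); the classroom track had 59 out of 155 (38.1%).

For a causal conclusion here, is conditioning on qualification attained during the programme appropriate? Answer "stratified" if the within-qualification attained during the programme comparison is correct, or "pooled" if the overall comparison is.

pooled

The qualification attained during the programme-specific comparison favours the classroom track throughout, but the pooled figures favour the apprenticeship track. The question is whether to condition on qualification attained during the programme.
Qualification attained during the programme is downstream of the programme. One should not condition on a consequence of treatment, so the overall rates are the right comparison.
Pooled: the apprenticeship track 65.0% vs the classroom track 45.0%; the apprenticeship track is higher overall.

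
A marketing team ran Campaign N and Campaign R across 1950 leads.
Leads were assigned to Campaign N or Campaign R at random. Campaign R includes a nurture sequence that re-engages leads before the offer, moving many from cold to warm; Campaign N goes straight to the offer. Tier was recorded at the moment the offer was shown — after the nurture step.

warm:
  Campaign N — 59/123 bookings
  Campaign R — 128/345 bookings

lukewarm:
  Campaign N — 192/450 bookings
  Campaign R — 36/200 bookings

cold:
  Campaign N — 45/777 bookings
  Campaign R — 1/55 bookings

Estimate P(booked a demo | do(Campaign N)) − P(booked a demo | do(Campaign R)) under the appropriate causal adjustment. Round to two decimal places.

-0.06

The stratified and pooled comparisons disagree (Campaign N wins within each engagement tier; Campaign R wins overall), so the answer turns on the causal role of engagement tier.
Engagement tier is recorded after the campaign and is itself shifted by it — it sits on the causal path from campaign to outcome. Conditioning on a mediator would strip out part of the effect we want; the pooled comparison gives the total causal effect.
The causal difference is the pooled difference: 0.219 − 0.275 = -0.056.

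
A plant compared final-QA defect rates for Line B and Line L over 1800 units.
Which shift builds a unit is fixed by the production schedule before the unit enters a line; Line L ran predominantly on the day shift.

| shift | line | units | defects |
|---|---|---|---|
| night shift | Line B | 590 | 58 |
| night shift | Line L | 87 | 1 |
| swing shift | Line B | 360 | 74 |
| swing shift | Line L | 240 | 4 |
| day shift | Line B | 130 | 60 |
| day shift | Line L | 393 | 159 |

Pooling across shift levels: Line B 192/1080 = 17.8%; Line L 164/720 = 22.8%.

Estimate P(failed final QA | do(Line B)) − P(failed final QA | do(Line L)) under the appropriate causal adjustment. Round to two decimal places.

+0.11

Line L is lower inside every shift stratum but Line B is lower in aggregate. Whether to stratify depends on how shift relates to the line.
Shift satisfies the back-door criterion: it is not a descendant of the line, and it blocks the spurious path from line to outcome. Adjusting for it (i.e., using the within-shift rates) gives the causal effect.
Adjusting over the population distribution of shift: 0.376·(0.098−0.011) + 0.333·(0.206−0.017) + 0.291·(0.462−0.405) = +0.112.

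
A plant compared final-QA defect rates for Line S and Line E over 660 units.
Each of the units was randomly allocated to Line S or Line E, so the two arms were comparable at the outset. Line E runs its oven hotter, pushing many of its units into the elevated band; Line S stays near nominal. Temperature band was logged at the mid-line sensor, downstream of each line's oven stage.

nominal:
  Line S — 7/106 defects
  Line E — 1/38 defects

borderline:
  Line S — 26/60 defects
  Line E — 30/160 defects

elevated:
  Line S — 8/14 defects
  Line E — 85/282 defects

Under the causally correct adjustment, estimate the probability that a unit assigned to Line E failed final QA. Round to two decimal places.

In-process temperature band lies on the pathway line → in-process temperature band → outcome, so adjusting for it blocks the indirect effect. For the total causal effect of line, use the unadjusted pooled rates.
So P(outcome | do(Line E)) is just the pooled rate for Line E: 116/480 = 0.242.

0.24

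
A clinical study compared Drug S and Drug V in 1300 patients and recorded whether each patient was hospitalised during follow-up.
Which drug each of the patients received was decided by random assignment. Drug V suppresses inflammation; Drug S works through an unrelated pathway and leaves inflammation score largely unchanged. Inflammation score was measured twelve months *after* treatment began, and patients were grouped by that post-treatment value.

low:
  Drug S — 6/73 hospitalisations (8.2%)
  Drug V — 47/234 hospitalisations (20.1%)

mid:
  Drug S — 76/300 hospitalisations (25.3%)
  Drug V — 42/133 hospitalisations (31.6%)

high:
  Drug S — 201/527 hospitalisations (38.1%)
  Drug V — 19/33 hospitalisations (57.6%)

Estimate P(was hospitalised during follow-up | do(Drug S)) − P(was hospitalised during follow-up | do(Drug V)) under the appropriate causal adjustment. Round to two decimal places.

Inflammation score is recorded after the drug and is itself shifted by it — it sits on the causal path from drug to outcome. Conditioning on a mediator would strip out part of the effect we want; the pooled comparison gives the total causal effect.
The causal difference is the pooled difference: 0.314 − 0.270 = +0.044.

+0.04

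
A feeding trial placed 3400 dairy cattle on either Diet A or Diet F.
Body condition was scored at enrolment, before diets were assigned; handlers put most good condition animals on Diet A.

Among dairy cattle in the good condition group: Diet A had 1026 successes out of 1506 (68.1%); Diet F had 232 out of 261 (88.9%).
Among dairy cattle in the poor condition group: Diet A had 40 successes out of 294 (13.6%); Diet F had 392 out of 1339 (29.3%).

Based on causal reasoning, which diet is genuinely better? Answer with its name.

The imbalance in starting body condition arose from how dairy cattle were allocated, not from anything the diet did; and starting body condition independently affects the outcome. The pooled gap is confounded — condition on starting body condition.
Within each level — good condition: 68.1% vs 88.9%; poor condition: 13.6% vs 29.3% — Diet F is higher every time.

Diet F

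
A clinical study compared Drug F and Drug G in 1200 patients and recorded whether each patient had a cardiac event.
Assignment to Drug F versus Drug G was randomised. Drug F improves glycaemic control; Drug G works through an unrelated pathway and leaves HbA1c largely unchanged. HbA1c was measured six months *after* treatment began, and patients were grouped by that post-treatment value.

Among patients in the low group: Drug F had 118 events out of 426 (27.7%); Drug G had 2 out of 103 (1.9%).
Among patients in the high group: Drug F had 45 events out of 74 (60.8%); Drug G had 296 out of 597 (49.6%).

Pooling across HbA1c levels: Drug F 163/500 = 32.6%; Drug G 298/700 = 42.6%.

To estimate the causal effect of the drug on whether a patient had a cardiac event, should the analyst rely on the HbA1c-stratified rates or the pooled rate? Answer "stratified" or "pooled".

Within every HbA1c level Drug G has the lower rate, yet pooled Drug F does — Simpson's reversal.
Stratifying would compare drugs among patients the drugs themselves sorted into HbA1c groups — a form of selection on an intermediate. The unconditioned pooled rates give the total causal effect.
Pooled: Drug F 32.6% vs Drug G 42.6%; Drug F is lower overall.

pooled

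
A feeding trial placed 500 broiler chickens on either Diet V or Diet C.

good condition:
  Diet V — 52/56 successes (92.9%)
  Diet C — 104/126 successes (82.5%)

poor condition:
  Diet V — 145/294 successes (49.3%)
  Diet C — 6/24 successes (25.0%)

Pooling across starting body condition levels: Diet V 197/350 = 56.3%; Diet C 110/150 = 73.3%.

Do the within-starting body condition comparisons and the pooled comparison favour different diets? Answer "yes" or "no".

Within each starting body condition level (good condition 92.9% vs 82.5%; poor condition 49.3% vs 25.0%), Diet V has the higher rate every time. Pooled: 56.3% vs 73.3% — Diet C has the higher rate overall. The two comparisons disagree.

yes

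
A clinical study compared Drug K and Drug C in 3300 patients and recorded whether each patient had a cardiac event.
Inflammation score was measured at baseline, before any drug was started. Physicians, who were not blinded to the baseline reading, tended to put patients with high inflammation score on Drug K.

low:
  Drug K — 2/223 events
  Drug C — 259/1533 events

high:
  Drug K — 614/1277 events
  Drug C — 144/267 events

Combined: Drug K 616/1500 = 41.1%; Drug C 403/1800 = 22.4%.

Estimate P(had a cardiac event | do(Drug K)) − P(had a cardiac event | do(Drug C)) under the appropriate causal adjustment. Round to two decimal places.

-0.11

Within every inflammation score level Drug K has the lower rate, yet pooled Drug C does — Simpson's reversal.
Here inflammation score is a common cause — it drives both which drug a case falls under and the outcome. The crude comparison mixes populations; the stratum-specific rates are the causally relevant ones.
Adjusting over the population distribution of inflammation score: 0.532·(0.009−0.169) + 0.468·(0.481−0.539) = -0.113.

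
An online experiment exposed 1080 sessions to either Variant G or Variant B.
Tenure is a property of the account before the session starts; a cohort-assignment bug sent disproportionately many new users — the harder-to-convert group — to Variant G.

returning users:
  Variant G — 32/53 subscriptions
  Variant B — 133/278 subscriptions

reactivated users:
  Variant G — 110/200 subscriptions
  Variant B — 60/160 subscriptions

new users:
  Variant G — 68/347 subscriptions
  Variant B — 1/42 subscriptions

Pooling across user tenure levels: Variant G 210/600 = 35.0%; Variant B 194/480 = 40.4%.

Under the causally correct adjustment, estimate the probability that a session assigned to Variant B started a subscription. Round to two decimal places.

User tenure differs across variants for reasons unrelated to any effect of the variant itself, and it separately predicts the outcome — a classic confounder. We must compare within user tenure levels.
Standardising Variant B to the population user tenure mix: 0.306·133/278 + 0.333·60/160 + 0.360·1/42 = 0.280.

0.28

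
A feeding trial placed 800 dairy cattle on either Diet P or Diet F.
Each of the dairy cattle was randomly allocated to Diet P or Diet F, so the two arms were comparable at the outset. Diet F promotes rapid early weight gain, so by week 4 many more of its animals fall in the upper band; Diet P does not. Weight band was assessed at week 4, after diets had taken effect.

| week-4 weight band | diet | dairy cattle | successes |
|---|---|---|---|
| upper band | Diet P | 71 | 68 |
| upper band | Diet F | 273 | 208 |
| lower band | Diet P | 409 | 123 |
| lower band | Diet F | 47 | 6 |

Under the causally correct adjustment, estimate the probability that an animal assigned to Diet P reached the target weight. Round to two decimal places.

0.40

Because the diet influences week-4 weight band, week-4 weight band is a post-treatment mediator, not a confounder. Stratifying on it would bias the estimate; the causal effect is the crude pooled difference.
So P(outcome | do(Diet P)) is just the pooled rate for Diet P: 191/480 = 0.398.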